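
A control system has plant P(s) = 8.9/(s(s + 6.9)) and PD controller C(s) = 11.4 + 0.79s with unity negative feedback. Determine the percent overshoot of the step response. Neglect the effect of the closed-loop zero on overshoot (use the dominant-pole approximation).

Forward path: (11.4 + 0.79s)·8.9/(s(s+6.9)). The closed-loop characteristic equation is s² + (6.9 + 8.9·0.79)s + 8.9·11.4 = 0.
That is s² + 13.93s + 101.5 = 0, so ω_n = 10.07 rad/s and ζ = 13.93/(2·10.07) = 0.6915.
%OS = 100·exp(−πζ/√(1−ζ²)) = 4.94%.

4.94%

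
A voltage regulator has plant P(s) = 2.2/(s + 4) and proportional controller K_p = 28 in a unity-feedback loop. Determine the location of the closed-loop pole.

s = -65.6

Closed-loop transfer function: T(s) = K_p·P(s)/(1 + K_p·P(s)) = 61.6/(s + 4 + 61.6) = 61.6/(s + 65.6).
The closed-loop pole is at s = −65.6.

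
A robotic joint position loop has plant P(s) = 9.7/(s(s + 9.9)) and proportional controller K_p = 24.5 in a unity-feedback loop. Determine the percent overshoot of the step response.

34.5%

Closed-loop characteristic equation: s² + 9.9s + 237.6 = 0, so ω_n = 15.42 rad/s and ζ = 9.9/(2·15.42) = 0.3211.
%OS = 100·exp(−πζ/√(1−ζ²)) = 100·exp(−π·0.3211/√0.8969) = 34.5%.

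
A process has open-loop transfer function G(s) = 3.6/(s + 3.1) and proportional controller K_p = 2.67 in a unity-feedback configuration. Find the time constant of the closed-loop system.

Closed-loop transfer function: T(s) = K_p·G(s)/(1 + K_p·G(s)) = 9.612/(s + 3.1 + 9.612) = 9.612/(s + 12.71).
Time constant τ = 1/12.71 = 0.0787 s.

τ = 0.0787 s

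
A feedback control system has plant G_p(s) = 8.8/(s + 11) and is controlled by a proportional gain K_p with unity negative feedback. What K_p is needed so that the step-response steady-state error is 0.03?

K_p = 40.4

The loop is type 0, so e_ss(step) = 1/(1 + K_pos) with K_pos = K_p·G_p(0).
G_p(0) = 0.8. Require 1/(1 + K_p·0.8) = 0.03, so 1 + 0.8·K_p = 33.33.
K_p = (33.33 − 1)/0.8 = 40.4.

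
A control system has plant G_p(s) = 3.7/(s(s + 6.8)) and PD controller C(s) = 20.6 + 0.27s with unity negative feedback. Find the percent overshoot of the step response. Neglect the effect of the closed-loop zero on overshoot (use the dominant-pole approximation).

Forward path: (20.6 + 0.27s)·3.7/(s(s+6.8)). The closed-loop characteristic equation is s² + (6.8 + 3.7·0.27)s + 3.7·20.6 = 0.
That is s² + 7.799s + 76.22 = 0, so ω_n = 8.73 rad/s and ζ = 7.799/(2·8.73) = 0.4467.
%OS = 100·exp(−πζ/√(1−ζ²)) = 20.8%.

20.8%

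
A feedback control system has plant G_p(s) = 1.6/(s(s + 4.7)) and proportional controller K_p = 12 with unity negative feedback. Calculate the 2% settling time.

The closed-loop denominator s² + 4.7s + 19.2 gives ω_n = √19.2 = 4.382 and ζ = 4.7/(2ω_n) = 0.5363.
2% settling time T_s ≈ 4/(ζω_n) = 4/2.35 = 1.7 s.

T_s ≈ 1.7 s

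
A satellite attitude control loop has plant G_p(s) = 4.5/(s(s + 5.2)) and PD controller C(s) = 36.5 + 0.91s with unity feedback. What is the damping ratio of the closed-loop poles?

ζ = 0.363

Forward path: (36.5 + 0.91s)·4.5/(s(s+5.2)). The closed-loop characteristic equation is s² + (5.2 + 4.5·0.91)s + 4.5·36.5 = 0.
That is s² + 9.295s + 164.2 = 0, so ω_n = 12.82 rad/s and ζ = 9.295/(2·12.82) = 0.3626.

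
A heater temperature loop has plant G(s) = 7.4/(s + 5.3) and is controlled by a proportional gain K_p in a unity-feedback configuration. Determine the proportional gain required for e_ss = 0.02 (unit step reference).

Steady-state error for a unit step on this type-0 loop is 1/(1 + K_p·G(0)).
G(0) = 1.396. Require 1/(1 + K_p·1.396) = 0.02, so 1 + 1.396·K_p = 50.
K_p = (50 − 1)/1.396 = 35.1.

K_p = 35.1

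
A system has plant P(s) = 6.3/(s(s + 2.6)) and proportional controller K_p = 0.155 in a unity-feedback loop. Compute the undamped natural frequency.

ω_n = 0.988 rad/s

1 + K_p·P(s) = 0 gives s² + 2.6s + 0.9765 = 0.
So ω_n² = 0.9765 ⇒ ω_n = 0.9882 rad/s, and ζ = 2.6/(2ω_n) = 1.32.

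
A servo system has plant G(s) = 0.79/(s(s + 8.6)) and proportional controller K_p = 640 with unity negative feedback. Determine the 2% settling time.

T_s ≈ 0.93 s

The closed-loop denominator s² + 8.6s + 505.6 gives ω_n = √505.6 = 22.49 and ζ = 8.6/(2ω_n) = 0.1912.
2% settling time T_s ≈ 4/(ζω_n) = 4/4.3 = 0.93 s.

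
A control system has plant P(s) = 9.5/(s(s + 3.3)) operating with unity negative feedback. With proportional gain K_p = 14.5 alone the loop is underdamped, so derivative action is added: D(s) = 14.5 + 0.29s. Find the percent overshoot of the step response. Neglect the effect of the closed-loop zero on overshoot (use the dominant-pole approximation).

Forward path: (14.5 + 0.29s)·9.5/(s(s+3.3)). The closed-loop characteristic equation is s² + (3.3 + 9.5·0.29)s + 9.5·14.5 = 0.
That is s² + 6.055s + 137.8 = 0, so ω_n = 11.74 rad/s and ζ = 6.055/(2·11.74) = 0.258.
%OS = 100·exp(−πζ/√(1−ζ²)) = 43.2%.

43.2%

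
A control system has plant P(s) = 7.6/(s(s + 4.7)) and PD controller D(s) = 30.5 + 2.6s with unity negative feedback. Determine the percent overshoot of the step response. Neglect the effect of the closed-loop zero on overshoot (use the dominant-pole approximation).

1.44%

Forward path: (30.5 + 2.6s)·7.6/(s(s+4.7)). The closed-loop characteristic equation is s² + (4.7 + 7.6·2.6)s + 7.6·30.5 = 0.
That is s² + 24.46s + 231.8 = 0, so ω_n = 15.22 rad/s and ζ = 24.46/(2·15.22) = 0.8033.
%OS = 100·exp(−πζ/√(1−ζ²)) = 1.44%.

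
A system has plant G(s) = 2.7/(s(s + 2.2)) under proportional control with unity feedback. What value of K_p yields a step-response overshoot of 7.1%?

K_p = 1.08

From %OS = 100·exp(−πζ/√(1−ζ²)) = 7.1%, ζ = −ln(0.071)/√(π²+ln²(0.071)) = 0.6441.
Characteristic equation s² + 2.2s + 2.7K_p = 0 gives ζ = 2.2/(2√(2.7K_p)).
Setting ζ = 0.6441: √(2.7K_p) = 2.2/(2·0.6441) = 1.708, so K_p = 2.917/2.7 = 1.08.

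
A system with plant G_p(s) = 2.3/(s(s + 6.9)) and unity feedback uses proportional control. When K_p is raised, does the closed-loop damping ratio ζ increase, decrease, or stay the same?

decrease

ζ = 6.9/(2√(2.3K_p)); increasing K_p raises the denominator, so ζ falls.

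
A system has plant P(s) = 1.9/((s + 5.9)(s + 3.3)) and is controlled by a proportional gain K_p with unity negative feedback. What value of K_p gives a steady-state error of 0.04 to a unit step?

The loop is type 0, so e_ss(step) = 1/(1 + K_pos) with K_pos = K_p·P(0).
P(0) = 0.09759. Require 1/(1 + K_p·0.09759) = 0.04, so 1 + 0.09759·K_p = 25.
K_p = (25 − 1)/0.09759 = 246.

K_p = 246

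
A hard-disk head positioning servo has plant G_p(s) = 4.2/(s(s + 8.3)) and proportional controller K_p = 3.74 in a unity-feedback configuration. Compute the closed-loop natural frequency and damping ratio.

ω_n = 3.96 rad/s, ζ = 1.05

The closed-loop denominator is s(s+8.3) + 3.74·4.2 = s² + 8.3s + 15.71.
So ω_n² = 15.71 ⇒ ω_n = 3.963 rad/s, and ζ = 8.3/(2ω_n) = 1.05.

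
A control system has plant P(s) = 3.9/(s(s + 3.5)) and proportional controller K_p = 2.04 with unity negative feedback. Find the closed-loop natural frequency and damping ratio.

ω_n = 2.82 rad/s, ζ = 0.62

The closed-loop denominator is s(s+3.5) + 2.04·3.9 = s² + 3.5s + 7.956.
So ω_n² = 7.956 ⇒ ω_n = 2.821 rad/s, and ζ = 3.5/(2ω_n) = 0.62.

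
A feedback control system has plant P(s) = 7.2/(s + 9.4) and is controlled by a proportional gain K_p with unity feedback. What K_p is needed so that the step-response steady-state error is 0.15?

K_p = 7.4

For a type-0 loop with proportional control, e_ss = 1/(1 + K_p·P(0)).
P(0) = 0.766. Require 1/(1 + K_p·0.766) = 0.15, so 1 + 0.766·K_p = 6.667.
K_p = (6.667 − 1)/0.766 = 7.4.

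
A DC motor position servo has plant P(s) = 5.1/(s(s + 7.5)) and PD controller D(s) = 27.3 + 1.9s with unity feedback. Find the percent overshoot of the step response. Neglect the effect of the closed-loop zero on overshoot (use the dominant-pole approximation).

3.54%

Forward path: (27.3 + 1.9s)·5.1/(s(s+7.5)). The closed-loop characteristic equation is s² + (7.5 + 5.1·1.9)s + 5.1·27.3 = 0.
That is s² + 17.19s + 139.2 = 0, so ω_n = 11.8 rad/s and ζ = 17.19/(2·11.8) = 0.7284.
%OS = 100·exp(−πζ/√(1−ζ²)) = 3.54%.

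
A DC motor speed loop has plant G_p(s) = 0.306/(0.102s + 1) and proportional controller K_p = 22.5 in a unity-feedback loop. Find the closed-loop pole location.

Closed loop: T(s) = K_p·G_p/(1+K_p·G_p) = 6.885/(0.102s + 1 + 6.885), with pole at s = −(1 + 6.885)/0.102 = −77.3.

s = -77.3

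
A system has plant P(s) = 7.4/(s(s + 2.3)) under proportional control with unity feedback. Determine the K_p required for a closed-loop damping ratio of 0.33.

Closed-loop characteristic equation: s² + 2.3s + K_p·7.4 = 0.
So ω_n = √(7.4K_p) and 2ζω_n = 2.3, giving ζ = 2.3/(2√(7.4K_p)).
Setting ζ = 0.33: √(7.4K_p) = 2.3/(2·0.33) = 3.485, so K_p = 12.14/7.4 = 1.64.

K_p = 1.64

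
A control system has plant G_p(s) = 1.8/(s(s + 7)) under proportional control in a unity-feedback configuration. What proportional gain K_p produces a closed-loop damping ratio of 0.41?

K_p = 40.5

Closed-loop characteristic equation: s² + 7s + K_p·1.8 = 0.
So ω_n = √(1.8K_p) and 2ζω_n = 7, giving ζ = 7/(2√(1.8K_p)).
Setting ζ = 0.41: √(1.8K_p) = 7/(2·0.41) = 8.537, so K_p = 72.87/1.8 = 40.5.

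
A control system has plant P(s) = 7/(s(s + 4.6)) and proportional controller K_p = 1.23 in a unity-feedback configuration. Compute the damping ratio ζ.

With unity feedback the closed-loop characteristic equation is s² + 4.6s + 1.23·7 = s² + 4.6s + 8.61 = 0.
So ω_n² = 8.61 ⇒ ω_n = 2.934 rad/s, and ζ = 4.6/(2ω_n) = 0.784.

ζ = 0.784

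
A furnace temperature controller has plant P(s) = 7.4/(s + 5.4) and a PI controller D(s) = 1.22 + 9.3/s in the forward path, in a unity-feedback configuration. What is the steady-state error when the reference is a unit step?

The open loop D(s)P(s) has a pole at the origin (type 1), so the static position error constant is infinite and e_ss = 1/(1+∞) = 0.

0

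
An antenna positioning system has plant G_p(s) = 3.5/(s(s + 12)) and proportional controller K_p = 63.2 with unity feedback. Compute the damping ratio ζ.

The closed-loop denominator is s(s+12) + 63.2·3.5 = s² + 12s + 221.2.
Matching s² + 2ζω_n s + ω_n²: ω_n = √221.2 = 14.87 rad/s and 2ζω_n = 12, so ζ = 12/(2·14.87) = 0.403.

ζ = 0.403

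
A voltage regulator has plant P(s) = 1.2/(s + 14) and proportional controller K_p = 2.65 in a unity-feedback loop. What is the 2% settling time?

Closed-loop transfer function: T(s) = K_p·P(s)/(1 + K_p·P(s)) = 3.18/(s + 14 + 3.18) = 3.18/(s + 17.18).
Time constant τ = 1/17.18 = 0.05821 s, so the 2% settling time is about 4τ = 0.233 s.

T_s ≈ 0.233 s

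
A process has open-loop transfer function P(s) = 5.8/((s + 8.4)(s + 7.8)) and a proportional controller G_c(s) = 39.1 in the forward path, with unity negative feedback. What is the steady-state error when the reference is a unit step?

The loop is type 0. Static position error constant K_pos = G_c(0)·P(0) = 39.1·0.08852 = 3.461.
Steady-state error to a unit step: e_ss = 1/(1+K_pos) = 1/4.461 = 0.224.

0.224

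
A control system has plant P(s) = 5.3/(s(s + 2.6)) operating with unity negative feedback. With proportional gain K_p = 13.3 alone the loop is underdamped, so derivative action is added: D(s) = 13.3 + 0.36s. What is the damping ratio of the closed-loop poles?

ζ = 0.268

Forward path: (13.3 + 0.36s)·5.3/(s(s+2.6)). The closed-loop characteristic equation is s² + (2.6 + 5.3·0.36)s + 5.3·13.3 = 0.
That is s² + 4.508s + 70.49 = 0, so ω_n = 8.396 rad/s and ζ = 4.508/(2·8.396) = 0.2685.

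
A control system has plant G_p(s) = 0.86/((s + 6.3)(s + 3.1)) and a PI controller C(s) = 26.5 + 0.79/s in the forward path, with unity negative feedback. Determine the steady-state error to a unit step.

The open loop C(s)G_p(s) has a pole at the origin (type 1), so the static position error constant is infinite and e_ss = 1/(1+∞) = 0.

0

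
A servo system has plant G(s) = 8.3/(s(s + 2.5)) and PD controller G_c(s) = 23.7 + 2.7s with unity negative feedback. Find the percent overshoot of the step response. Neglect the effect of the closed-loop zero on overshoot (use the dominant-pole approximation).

Forward path: (23.7 + 2.7s)·8.3/(s(s+2.5)). The closed-loop characteristic equation is s² + (2.5 + 8.3·2.7)s + 8.3·23.7 = 0.
That is s² + 24.91s + 196.7 = 0, so ω_n = 14.03 rad/s and ζ = 24.91/(2·14.03) = 0.888.
%OS = 100·exp(−πζ/√(1−ζ²)) = 0.232%.

0.232%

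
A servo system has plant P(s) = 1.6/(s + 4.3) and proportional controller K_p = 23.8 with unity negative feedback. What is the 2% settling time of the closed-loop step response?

T_s ≈ 0.0944 s

Closed-loop transfer function: T(s) = K_p·P(s)/(1 + K_p·P(s)) = 38.08/(s + 4.3 + 38.08) = 38.08/(s + 42.38).
Time constant τ = 1/42.38 = 0.0236 s, so the 2% settling time is about 4τ = 0.0944 s.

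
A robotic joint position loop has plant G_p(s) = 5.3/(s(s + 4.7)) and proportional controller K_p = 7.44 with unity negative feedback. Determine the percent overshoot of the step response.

28.1%

From 1 + K_pG_p(s) = 0: s² + 4.7s + 39.43 = 0 ⇒ ω_n = 6.279, ζ = 0.3742.
%OS = 100·exp(−πζ/√(1−ζ²)) = 100·exp(−π·0.3742/√0.8599) = 28.1%.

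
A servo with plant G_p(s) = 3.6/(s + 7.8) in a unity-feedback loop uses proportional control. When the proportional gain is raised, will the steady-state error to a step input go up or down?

The position error constant K_pos = K_p·G_p(0) grows with K_p, and e_ss = 1/(1+K_pos) falls.

decrease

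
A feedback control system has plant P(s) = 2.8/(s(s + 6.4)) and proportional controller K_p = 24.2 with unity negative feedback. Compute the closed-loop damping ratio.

ζ = 0.389

1 + K_p·P(s) = 0 gives s² + 6.4s + 67.76 = 0.
So ω_n² = 67.76 ⇒ ω_n = 8.232 rad/s, and ζ = 6.4/(2ω_n) = 0.389.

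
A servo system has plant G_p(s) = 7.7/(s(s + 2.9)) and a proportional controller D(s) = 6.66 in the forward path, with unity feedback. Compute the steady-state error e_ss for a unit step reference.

0

The open loop D(s)G_p(s) has a pole at the origin (type 1), so the static position error constant is infinite and e_ss = 1/(1+∞) = 0.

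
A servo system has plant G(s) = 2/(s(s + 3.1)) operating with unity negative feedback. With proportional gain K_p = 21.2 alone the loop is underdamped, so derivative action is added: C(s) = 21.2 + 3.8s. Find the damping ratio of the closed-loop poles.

Forward path: (21.2 + 3.8s)·2/(s(s+3.1)). The closed-loop characteristic equation is s² + (3.1 + 2·3.8)s + 2·21.2 = 0.
That is s² + 10.7s + 42.4 = 0, so ω_n = 6.512 rad/s and ζ = 10.7/(2·6.512) = 0.8216.

ζ = 0.822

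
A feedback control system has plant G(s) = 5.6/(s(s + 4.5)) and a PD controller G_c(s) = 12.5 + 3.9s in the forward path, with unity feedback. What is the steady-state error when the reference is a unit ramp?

The loop has one pole at the origin (type 1). Velocity error constant K_v = lim_{s→0} s·G_c(s)G(s) = 12.5·5.6/4.5 = 15.56.
Steady-state error to a unit ramp: e_ss = 1/K_v = 0.0643.

0.0643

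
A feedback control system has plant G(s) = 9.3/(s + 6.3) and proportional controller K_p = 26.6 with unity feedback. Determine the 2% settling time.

Closed-loop transfer function: T(s) = K_p·G(s)/(1 + K_p·G(s)) = 247.4/(s + 6.3 + 247.4) = 247.4/(s + 253.7).
Time constant τ = 1/253.7 = 0.003942 s, so the 2% settling time is about 4τ = 0.0158 s.

T_s ≈ 0.0158 s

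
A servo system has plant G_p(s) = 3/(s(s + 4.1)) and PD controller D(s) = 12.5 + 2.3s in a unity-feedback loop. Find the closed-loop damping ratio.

Forward path: (12.5 + 2.3s)·3/(s(s+4.1)). The closed-loop characteristic equation is s² + (4.1 + 3·2.3)s + 3·12.5 = 0.
That is s² + 11s + 37.5 = 0, so ω_n = 6.124 rad/s and ζ = 11/(2·6.124) = 0.8981.

ζ = 0.898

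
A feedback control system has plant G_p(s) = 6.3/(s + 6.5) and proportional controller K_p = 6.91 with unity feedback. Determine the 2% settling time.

Closed-loop transfer function: T(s) = K_p·G_p(s)/(1 + K_p·G_p(s)) = 43.53/(s + 6.5 + 43.53) = 43.53/(s + 50.03).
Time constant τ = 1/50.03 = 0.01999 s, so the 2% settling time is about 4τ = 0.0799 s.

T_s ≈ 0.0799 s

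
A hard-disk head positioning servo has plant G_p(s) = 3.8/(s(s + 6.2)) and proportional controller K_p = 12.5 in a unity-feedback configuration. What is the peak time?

T_p = 0.51 s

The closed-loop denominator s² + 6.2s + 47.5 gives ω_n = √47.5 = 6.892 and ζ = 6.2/(2ω_n) = 0.4498.
Damped frequency ω_d = ω_n√(1−ζ²) = 6.155 rad/s, so peak time T_p = π/ω_d = 0.51 s.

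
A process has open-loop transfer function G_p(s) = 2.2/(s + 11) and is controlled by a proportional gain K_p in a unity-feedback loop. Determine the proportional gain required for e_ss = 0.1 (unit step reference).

K_p = 45

Steady-state error for a unit step on this type-0 loop is 1/(1 + K_p·G_p(0)).
G_p(0) = 0.2. Require 1/(1 + K_p·0.2) = 0.1, so 1 + 0.2·K_p = 10.
K_p = (10 − 1)/0.2 = 45.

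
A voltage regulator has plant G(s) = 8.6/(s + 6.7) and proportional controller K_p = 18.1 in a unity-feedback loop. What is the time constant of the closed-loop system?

Closed-loop transfer function: T(s) = K_p·G(s)/(1 + K_p·G(s)) = 155.7/(s + 6.7 + 155.7) = 155.7/(s + 162.4).
Time constant τ = 1/162.4 = 0.00616 s.

τ = 0.00616 s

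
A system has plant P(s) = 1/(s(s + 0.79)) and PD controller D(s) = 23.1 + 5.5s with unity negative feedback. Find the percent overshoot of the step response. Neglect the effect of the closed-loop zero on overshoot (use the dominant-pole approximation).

6.6%

Forward path: (23.1 + 5.5s)·1/(s(s+0.79)). The closed-loop characteristic equation is s² + (0.79 + 1·5.5)s + 1·23.1 = 0.
That is s² + 6.29s + 23.1 = 0, so ω_n = 4.806 rad/s and ζ = 6.29/(2·4.806) = 0.6544.
%OS = 100·exp(−πζ/√(1−ζ²)) = 6.6%.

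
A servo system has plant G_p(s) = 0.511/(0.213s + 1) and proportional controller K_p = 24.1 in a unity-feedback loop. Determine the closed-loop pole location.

Closed loop: T(s) = K_p·G_p/(1+K_p·G_p) = 12.32/(0.213s + 1 + 12.32), with pole at s = −(1 + 12.32)/0.213 = −62.51.

s = -62.51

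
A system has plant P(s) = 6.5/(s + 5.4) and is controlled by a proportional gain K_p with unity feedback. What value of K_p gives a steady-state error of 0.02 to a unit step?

The loop is type 0, so e_ss(step) = 1/(1 + K_pos) with K_pos = K_p·P(0).
P(0) = 1.204. Require 1/(1 + K_p·1.204) = 0.02, so 1 + 1.204·K_p = 50.
K_p = (50 − 1)/1.204 = 40.7.

K_p = 40.7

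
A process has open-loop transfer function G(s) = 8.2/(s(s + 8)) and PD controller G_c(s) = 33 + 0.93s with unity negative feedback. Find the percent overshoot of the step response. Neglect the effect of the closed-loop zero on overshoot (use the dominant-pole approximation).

Forward path: (33 + 0.93s)·8.2/(s(s+8)). The closed-loop characteristic equation is s² + (8 + 8.2·0.93)s + 8.2·33 = 0.
That is s² + 15.63s + 270.6 = 0, so ω_n = 16.45 rad/s and ζ = 15.63/(2·16.45) = 0.475.
%OS = 100·exp(−πζ/√(1−ζ²)) = 18.3%.

18.3%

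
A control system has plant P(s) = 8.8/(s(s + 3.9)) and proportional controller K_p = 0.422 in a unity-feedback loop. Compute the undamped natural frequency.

1 + K_p·P(s) = 0 gives s² + 3.9s + 3.714 = 0.
Matching s² + 2ζω_n s + ω_n²: ω_n = √3.714 = 1.927 rad/s and 2ζω_n = 3.9, so ζ = 3.9/(2·1.927) = 1.01.

ω_n = 1.93 rad/s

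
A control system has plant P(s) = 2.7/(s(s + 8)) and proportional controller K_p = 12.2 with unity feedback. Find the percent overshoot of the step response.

4.72%

The closed-loop denominator s² + 8s + 32.94 gives ω_n = √32.94 = 5.739 and ζ = 8/(2ω_n) = 0.6969.
%OS = 100·exp(−πζ/√(1−ζ²)) = 100·exp(−π·0.6969/√0.5143) = 4.72%.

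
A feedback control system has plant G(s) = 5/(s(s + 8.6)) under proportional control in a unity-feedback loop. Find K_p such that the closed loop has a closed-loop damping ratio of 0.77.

Closed-loop characteristic equation: s² + 8.6s + K_p·5 = 0.
So ω_n = √(5K_p) and 2ζω_n = 8.6, giving ζ = 8.6/(2√(5K_p)).
Setting ζ = 0.77: √(5K_p) = 8.6/(2·0.77) = 5.584, so K_p = 31.19/5 = 6.24.

K_p = 6.24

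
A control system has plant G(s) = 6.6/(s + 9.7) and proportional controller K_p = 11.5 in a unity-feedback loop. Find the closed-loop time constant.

Closed-loop transfer function: T(s) = K_p·G(s)/(1 + K_p·G(s)) = 75.9/(s + 9.7 + 75.9) = 75.9/(s + 85.6).
Time constant τ = 1/85.6 = 0.0117 s.

τ = 0.0117 s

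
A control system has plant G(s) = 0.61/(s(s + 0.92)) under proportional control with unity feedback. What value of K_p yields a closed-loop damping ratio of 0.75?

Closed-loop characteristic equation: s² + 0.92s + K_p·0.61 = 0.
So ω_n = √(0.61K_p) and 2ζω_n = 0.92, giving ζ = 0.92/(2√(0.61K_p)).
Setting ζ = 0.75: √(0.61K_p) = 0.92/(2·0.75) = 0.6133, so K_p = 0.3762/0.61 = 0.617.

K_p = 0.617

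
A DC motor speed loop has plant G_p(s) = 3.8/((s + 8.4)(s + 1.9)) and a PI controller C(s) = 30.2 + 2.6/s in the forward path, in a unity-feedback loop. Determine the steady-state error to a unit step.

0

The open loop C(s)G_p(s) has a pole at the origin (type 1), so the static position error constant is infinite and e_ss = 1/(1+∞) = 0.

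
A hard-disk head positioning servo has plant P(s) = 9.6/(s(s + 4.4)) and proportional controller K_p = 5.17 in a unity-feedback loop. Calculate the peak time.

Closed-loop characteristic equation: s² + 4.4s + 49.63 = 0, so ω_n = 7.045 rad/s and ζ = 4.4/(2·7.045) = 0.3123.
Damped frequency ω_d = ω_n√(1−ζ²) = 6.693 rad/s, so peak time T_p = π/ω_d = 0.469 s.

T_p = 0.469 s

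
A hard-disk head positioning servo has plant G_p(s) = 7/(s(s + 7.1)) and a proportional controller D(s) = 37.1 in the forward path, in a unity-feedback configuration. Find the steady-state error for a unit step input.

The open loop D(s)G_p(s) has a pole at the origin (type 1), so the static position error constant is infinite and e_ss = 1/(1+∞) = 0.

0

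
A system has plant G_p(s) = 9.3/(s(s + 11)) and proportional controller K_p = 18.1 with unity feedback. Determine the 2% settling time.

From 1 + K_pG_p(s) = 0: s² + 11s + 168.3 = 0 ⇒ ω_n = 12.97, ζ = 0.4239.
2% settling time T_s ≈ 4/(ζω_n) = 4/5.5 = 0.727 s.

T_s ≈ 0.727 s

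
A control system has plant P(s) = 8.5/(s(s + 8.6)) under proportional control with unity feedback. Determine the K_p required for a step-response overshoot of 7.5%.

K_p = 5.38

From %OS = 100·exp(−πζ/√(1−ζ²)) = 7.5%, ζ = −ln(0.075)/√(π²+ln²(0.075)) = 0.6362.
Characteristic equation s² + 8.6s + 8.5K_p = 0 gives ζ = 8.6/(2√(8.5K_p)).
Setting ζ = 0.6362: √(8.5K_p) = 8.6/(2·0.6362) = 6.759, so K_p = 45.69/8.5 = 5.38.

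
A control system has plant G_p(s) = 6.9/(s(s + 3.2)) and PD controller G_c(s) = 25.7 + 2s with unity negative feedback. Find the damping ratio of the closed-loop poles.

ζ = 0.638

Forward path: (25.7 + 2s)·6.9/(s(s+3.2)). The closed-loop characteristic equation is s² + (3.2 + 6.9·2)s + 6.9·25.7 = 0.
That is s² + 17s + 177.3 = 0, so ω_n = 13.32 rad/s and ζ = 17/(2·13.32) = 0.6383.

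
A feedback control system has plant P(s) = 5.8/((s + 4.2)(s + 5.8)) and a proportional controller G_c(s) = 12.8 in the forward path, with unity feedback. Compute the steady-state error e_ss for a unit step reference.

0.247

The loop is type 0. Static position error constant K_pos = G_c(0)·P(0) = 12.8·0.2381 = 3.048.
Steady-state error to a unit step: e_ss = 1/(1+K_pos) = 1/4.048 = 0.247.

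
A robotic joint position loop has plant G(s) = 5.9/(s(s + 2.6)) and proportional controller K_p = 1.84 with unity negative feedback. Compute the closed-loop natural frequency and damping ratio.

The closed-loop denominator is s(s+2.6) + 1.84·5.9 = s² + 2.6s + 10.86.
So ω_n² = 10.86 ⇒ ω_n = 3.295 rad/s, and ζ = 2.6/(2ω_n) = 0.395.

ω_n = 3.29 rad/s, ζ = 0.395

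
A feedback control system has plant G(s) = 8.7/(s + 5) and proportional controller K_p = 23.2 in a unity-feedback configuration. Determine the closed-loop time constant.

Closed-loop transfer function: T(s) = K_p·G(s)/(1 + K_p·G(s)) = 201.8/(s + 5 + 201.8) = 201.8/(s + 206.8).
Time constant τ = 1/206.8 = 0.00483 s.

τ = 0.00483 s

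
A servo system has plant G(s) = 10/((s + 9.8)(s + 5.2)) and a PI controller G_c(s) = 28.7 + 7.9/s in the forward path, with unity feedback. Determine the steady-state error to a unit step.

0

The open loop G_c(s)G(s) has a pole at the origin (type 1), so the static position error constant is infinite and e_ss = 1/(1+∞) = 0.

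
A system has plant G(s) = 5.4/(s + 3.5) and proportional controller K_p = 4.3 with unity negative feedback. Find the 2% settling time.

T_s ≈ 0.15 s

Closed-loop transfer function: T(s) = K_p·G(s)/(1 + K_p·G(s)) = 23.22/(s + 3.5 + 23.22) = 23.22/(s + 26.72).
Time constant τ = 1/26.72 = 0.03743 s, so the 2% settling time is about 4τ = 0.15 s.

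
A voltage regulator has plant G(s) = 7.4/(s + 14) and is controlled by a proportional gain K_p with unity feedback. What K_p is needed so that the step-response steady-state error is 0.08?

K_p = 21.8

Steady-state error for a unit step on this type-0 loop is 1/(1 + K_p·G(0)).
G(0) = 0.5286. Require 1/(1 + K_p·0.5286) = 0.08, so 1 + 0.5286·K_p = 12.5.
K_p = (12.5 − 1)/0.5286 = 21.8.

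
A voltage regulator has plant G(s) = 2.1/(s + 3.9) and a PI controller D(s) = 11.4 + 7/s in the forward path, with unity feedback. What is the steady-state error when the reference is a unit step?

The open loop D(s)G(s) has a pole at the origin (type 1), so the static position error constant is infinite and e_ss = 1/(1+∞) = 0.

0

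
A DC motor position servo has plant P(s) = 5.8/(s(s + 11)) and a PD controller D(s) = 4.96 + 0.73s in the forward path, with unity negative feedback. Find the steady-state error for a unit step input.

0

The open loop D(s)P(s) has a pole at the origin (type 1), so the static position error constant is infinite and e_ss = 1/(1+∞) = 0.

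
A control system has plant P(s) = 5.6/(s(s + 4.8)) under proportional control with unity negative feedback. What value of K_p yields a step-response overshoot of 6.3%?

K_p = 2.36

From %OS = 100·exp(−πζ/√(1−ζ²)) = 6.3%, ζ = −ln(0.063)/√(π²+ln²(0.063)) = 0.6606.
Characteristic equation s² + 4.8s + 5.6K_p = 0 gives ζ = 4.8/(2√(5.6K_p)).
Setting ζ = 0.6606: √(5.6K_p) = 4.8/(2·0.6606) = 3.633, so K_p = 13.2/5.6 = 2.36.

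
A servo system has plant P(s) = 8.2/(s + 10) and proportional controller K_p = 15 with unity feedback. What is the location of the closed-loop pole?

s = -133

Closed-loop transfer function: T(s) = K_p·P(s)/(1 + K_p·P(s)) = 123/(s + 10 + 123) = 123/(s + 133).
The closed-loop pole is at s = −133.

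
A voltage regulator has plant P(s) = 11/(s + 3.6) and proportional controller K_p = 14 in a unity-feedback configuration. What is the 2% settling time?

T_s ≈ 0.0254 s

Closed-loop transfer function: T(s) = K_p·P(s)/(1 + K_p·P(s)) = 154/(s + 3.6 + 154) = 154/(s + 157.6).
Time constant τ = 1/157.6 = 0.006345 s, so the 2% settling time is about 4τ = 0.0254 s.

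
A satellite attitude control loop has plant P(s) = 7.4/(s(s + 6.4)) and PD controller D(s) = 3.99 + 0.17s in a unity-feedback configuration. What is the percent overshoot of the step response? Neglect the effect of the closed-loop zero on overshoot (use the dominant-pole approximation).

4.42%

Forward path: (3.99 + 0.17s)·7.4/(s(s+6.4)). The closed-loop characteristic equation is s² + (6.4 + 7.4·0.17)s + 7.4·3.99 = 0.
That is s² + 7.658s + 29.53 = 0, so ω_n = 5.434 rad/s and ζ = 7.658/(2·5.434) = 0.7047.
%OS = 100·exp(−πζ/√(1−ζ²)) = 4.42%.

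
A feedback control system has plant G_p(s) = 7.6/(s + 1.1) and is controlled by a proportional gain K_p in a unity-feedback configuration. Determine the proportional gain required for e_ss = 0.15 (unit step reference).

For a type-0 loop with proportional control, e_ss = 1/(1 + K_p·G_p(0)).
G_p(0) = 6.909. Require 1/(1 + K_p·6.909) = 0.15, so 1 + 6.909·K_p = 6.667.
K_p = (6.667 − 1)/6.909 = 0.82.

K_p = 0.82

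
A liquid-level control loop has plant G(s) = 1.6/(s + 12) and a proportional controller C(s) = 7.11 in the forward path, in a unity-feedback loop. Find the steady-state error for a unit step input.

0.513

The loop is type 0. Static position error constant K_pos = C(0)·G(0) = 7.11·0.1333 = 0.948.
Steady-state error to a unit step: e_ss = 1/(1+K_pos) = 1/1.948 = 0.513.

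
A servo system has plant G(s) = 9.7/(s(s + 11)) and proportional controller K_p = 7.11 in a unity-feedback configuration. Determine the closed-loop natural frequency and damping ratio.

With unity feedback the closed-loop characteristic equation is s² + 11s + 7.11·9.7 = s² + 11s + 68.97 = 0.
Matching s² + 2ζω_n s + ω_n²: ω_n = √68.97 = 8.305 rad/s and 2ζω_n = 11, so ζ = 11/(2·8.305) = 0.662.

ω_n = 8.3 rad/s, ζ = 0.662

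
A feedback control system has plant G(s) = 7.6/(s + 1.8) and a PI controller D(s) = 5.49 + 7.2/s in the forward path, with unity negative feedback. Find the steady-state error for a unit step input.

The open loop D(s)G(s) has a pole at the origin (type 1), so the static position error constant is infinite and e_ss = 1/(1+∞) = 0.

0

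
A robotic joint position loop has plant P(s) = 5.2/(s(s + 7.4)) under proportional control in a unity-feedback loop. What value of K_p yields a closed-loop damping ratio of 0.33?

Closed-loop characteristic equation: s² + 7.4s + K_p·5.2 = 0.
So ω_n = √(5.2K_p) and 2ζω_n = 7.4, giving ζ = 7.4/(2√(5.2K_p)).
Setting ζ = 0.33: √(5.2K_p) = 7.4/(2·0.33) = 11.21, so K_p = 125.7/5.2 = 24.2.

K_p = 24.2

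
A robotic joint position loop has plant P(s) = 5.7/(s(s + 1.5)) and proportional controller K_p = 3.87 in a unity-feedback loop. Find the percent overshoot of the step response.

60.2%

Closed-loop characteristic equation: s² + 1.5s + 22.06 = 0, so ω_n = 4.697 rad/s and ζ = 1.5/(2·4.697) = 0.1597.
%OS = 100·exp(−πζ/√(1−ζ²)) = 100·exp(−π·0.1597/√0.9745) = 60.2%.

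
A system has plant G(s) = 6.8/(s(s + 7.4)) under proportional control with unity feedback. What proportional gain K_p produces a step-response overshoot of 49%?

From %OS = 100·exp(−πζ/√(1−ζ²)) = 49%, ζ = −ln(0.49)/√(π²+ln²(0.49)) = 0.2214.
Characteristic equation s² + 7.4s + 6.8K_p = 0 gives ζ = 7.4/(2√(6.8K_p)).
Setting ζ = 0.2214: √(6.8K_p) = 7.4/(2·0.2214) = 16.71, so K_p = 279.2/6.8 = 41.1.

K_p = 41.1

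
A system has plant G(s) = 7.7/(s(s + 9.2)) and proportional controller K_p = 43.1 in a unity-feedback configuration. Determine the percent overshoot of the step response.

Closed-loop characteristic equation: s² + 9.2s + 331.9 = 0, so ω_n = 18.22 rad/s and ζ = 9.2/(2·18.22) = 0.2525.
%OS = 100·exp(−πζ/√(1−ζ²)) = 100·exp(−π·0.2525/√0.9362) = 44.1%.

44.1%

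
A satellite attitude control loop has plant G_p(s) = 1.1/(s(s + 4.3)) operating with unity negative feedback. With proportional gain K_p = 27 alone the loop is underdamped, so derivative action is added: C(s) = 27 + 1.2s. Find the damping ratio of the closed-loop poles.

ζ = 0.516

Forward path: (27 + 1.2s)·1.1/(s(s+4.3)). The closed-loop characteristic equation is s² + (4.3 + 1.1·1.2)s + 1.1·27 = 0.
That is s² + 5.62s + 29.7 = 0, so ω_n = 5.45 rad/s and ζ = 5.62/(2·5.45) = 0.5156.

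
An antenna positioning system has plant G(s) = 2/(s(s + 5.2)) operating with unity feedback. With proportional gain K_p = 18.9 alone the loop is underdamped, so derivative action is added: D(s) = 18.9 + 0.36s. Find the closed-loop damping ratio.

ζ = 0.481

Forward path: (18.9 + 0.36s)·2/(s(s+5.2)). The closed-loop characteristic equation is s² + (5.2 + 2·0.36)s + 2·18.9 = 0.
That is s² + 5.92s + 37.8 = 0, so ω_n = 6.148 rad/s and ζ = 5.92/(2·6.148) = 0.4814.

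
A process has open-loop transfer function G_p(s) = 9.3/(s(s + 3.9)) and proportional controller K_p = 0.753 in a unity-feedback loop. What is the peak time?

T_p = 1.76 s

From 1 + K_pG_p(s) = 0: s² + 3.9s + 7.003 = 0 ⇒ ω_n = 2.646, ζ = 0.7369.
Damped frequency ω_d = ω_n√(1−ζ²) = 1.789 rad/s, so peak time T_p = π/ω_d = 1.76 s.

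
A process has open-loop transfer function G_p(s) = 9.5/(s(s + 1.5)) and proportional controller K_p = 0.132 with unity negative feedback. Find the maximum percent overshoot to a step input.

5.88%

From 1 + K_pG_p(s) = 0: s² + 1.5s + 1.254 = 0 ⇒ ω_n = 1.12, ζ = 0.6697.
%OS = 100·exp(−πζ/√(1−ζ²)) = 100·exp(−π·0.6697/√0.5514) = 5.88%.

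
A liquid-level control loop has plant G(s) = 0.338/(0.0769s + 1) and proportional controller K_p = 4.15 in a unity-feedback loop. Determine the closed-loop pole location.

Closed loop: T(s) = K_p·G/(1+K_p·G) = 1.403/(0.0769s + 1 + 1.403), with pole at s = −(1 + 1.403)/0.0769 = −31.24.

s = -31.24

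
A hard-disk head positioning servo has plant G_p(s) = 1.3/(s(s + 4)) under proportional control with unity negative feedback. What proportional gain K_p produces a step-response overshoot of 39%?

K_p = 37.3

From %OS = 100·exp(−πζ/√(1−ζ²)) = 39%, ζ = −ln(0.39)/√(π²+ln²(0.39)) = 0.2871.
Characteristic equation s² + 4s + 1.3K_p = 0 gives ζ = 4/(2√(1.3K_p)).
Setting ζ = 0.2871: √(1.3K_p) = 4/(2·0.2871) = 6.966, so K_p = 48.53/1.3 = 37.3.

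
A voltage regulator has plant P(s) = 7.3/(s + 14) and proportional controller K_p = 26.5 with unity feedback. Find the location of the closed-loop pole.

Closed-loop transfer function: T(s) = K_p·P(s)/(1 + K_p·P(s)) = 193.4/(s + 14 + 193.4) = 193.4/(s + 207.4).
The closed-loop pole is at s = −207.4.

s = -207.4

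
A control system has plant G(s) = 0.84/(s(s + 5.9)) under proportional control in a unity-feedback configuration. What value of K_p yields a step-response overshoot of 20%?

K_p = 49.8

From %OS = 100·exp(−πζ/√(1−ζ²)) = 20%, ζ = −ln(0.2)/√(π²+ln²(0.2)) = 0.4559.
Characteristic equation s² + 5.9s + 0.84K_p = 0 gives ζ = 5.9/(2√(0.84K_p)).
Setting ζ = 0.4559: √(0.84K_p) = 5.9/(2·0.4559) = 6.47, so K_p = 41.86/0.84 = 49.8.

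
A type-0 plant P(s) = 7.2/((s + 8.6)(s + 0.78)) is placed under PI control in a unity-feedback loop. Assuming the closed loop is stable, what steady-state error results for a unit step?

The PI controller's integrator makes the forward path type 1, so e_ss to a step is zero.

0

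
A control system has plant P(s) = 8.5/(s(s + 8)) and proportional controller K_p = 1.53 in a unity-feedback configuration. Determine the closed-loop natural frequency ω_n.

ω_n = 3.61 rad/s

1 + K_p·P(s) = 0 gives s² + 8s + 13.01 = 0.
So ω_n² = 13.01 ⇒ ω_n = 3.606 rad/s, and ζ = 8/(2ω_n) = 1.11.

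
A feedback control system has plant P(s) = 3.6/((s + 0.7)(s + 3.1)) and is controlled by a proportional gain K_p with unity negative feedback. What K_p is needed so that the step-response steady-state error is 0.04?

K_p = 14.5

For a type-0 loop with proportional control, e_ss = 1/(1 + K_p·P(0)).
P(0) = 1.659. Require 1/(1 + K_p·1.659) = 0.04, so 1 + 1.659·K_p = 25.
K_p = (25 − 1)/1.659 = 14.5.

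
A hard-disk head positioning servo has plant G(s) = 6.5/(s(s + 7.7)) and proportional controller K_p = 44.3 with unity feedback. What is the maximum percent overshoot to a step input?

48.1%

From 1 + K_pG(s) = 0: s² + 7.7s + 287.9 = 0 ⇒ ω_n = 16.97, ζ = 0.2269.
%OS = 100·exp(−πζ/√(1−ζ²)) = 100·exp(−π·0.2269/√0.9485) = 48.1%.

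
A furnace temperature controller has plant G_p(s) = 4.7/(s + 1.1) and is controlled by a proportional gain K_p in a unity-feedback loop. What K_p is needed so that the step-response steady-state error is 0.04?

Steady-state error for a unit step on this type-0 loop is 1/(1 + K_p·G_p(0)).
G_p(0) = 4.273. Require 1/(1 + K_p·4.273) = 0.04, so 1 + 4.273·K_p = 25.
K_p = (25 − 1)/4.273 = 5.62.

K_p = 5.62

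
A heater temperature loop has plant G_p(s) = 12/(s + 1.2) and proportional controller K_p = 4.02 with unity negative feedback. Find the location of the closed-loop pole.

Closed-loop transfer function: T(s) = K_p·G_p(s)/(1 + K_p·G_p(s)) = 48.24/(s + 1.2 + 48.24) = 48.24/(s + 49.44).
The closed-loop pole is at s = −49.44.

s = -49.44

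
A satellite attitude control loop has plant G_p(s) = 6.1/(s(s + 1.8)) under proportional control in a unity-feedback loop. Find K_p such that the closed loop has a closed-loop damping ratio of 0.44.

K_p = 0.686

Closed-loop characteristic equation: s² + 1.8s + K_p·6.1 = 0.
So ω_n = √(6.1K_p) and 2ζω_n = 1.8, giving ζ = 1.8/(2√(6.1K_p)).
Setting ζ = 0.44: √(6.1K_p) = 1.8/(2·0.44) = 2.045, so K_p = 4.184/6.1 = 0.686.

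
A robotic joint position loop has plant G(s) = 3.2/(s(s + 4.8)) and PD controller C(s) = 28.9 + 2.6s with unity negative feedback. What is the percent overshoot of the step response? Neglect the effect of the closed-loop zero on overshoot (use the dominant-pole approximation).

Forward path: (28.9 + 2.6s)·3.2/(s(s+4.8)). The closed-loop characteristic equation is s² + (4.8 + 3.2·2.6)s + 3.2·28.9 = 0.
That is s² + 13.12s + 92.48 = 0, so ω_n = 9.617 rad/s and ζ = 13.12/(2·9.617) = 0.6822.
%OS = 100·exp(−πζ/√(1−ζ²)) = 5.34%.

5.34%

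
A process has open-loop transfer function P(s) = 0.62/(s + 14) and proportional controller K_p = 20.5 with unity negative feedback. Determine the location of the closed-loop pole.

s = -26.71

Closed-loop transfer function: T(s) = K_p·P(s)/(1 + K_p·P(s)) = 12.71/(s + 14 + 12.71) = 12.71/(s + 26.71).
The closed-loop pole is at s = −26.71.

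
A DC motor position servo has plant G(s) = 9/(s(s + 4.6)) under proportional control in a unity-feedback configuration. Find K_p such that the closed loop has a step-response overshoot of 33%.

K_p = 5.31

From %OS = 100·exp(−πζ/√(1−ζ²)) = 33%, ζ = −ln(0.33)/√(π²+ln²(0.33)) = 0.3328.
Characteristic equation s² + 4.6s + 9K_p = 0 gives ζ = 4.6/(2√(9K_p)).
Setting ζ = 0.3328: √(9K_p) = 4.6/(2·0.3328) = 6.911, so K_p = 47.77/9 = 5.31.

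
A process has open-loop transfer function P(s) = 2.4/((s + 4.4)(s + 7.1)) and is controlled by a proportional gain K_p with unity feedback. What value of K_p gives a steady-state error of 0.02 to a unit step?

K_p = 638

Steady-state error for a unit step on this type-0 loop is 1/(1 + K_p·P(0)).
P(0) = 0.07682. Require 1/(1 + K_p·0.07682) = 0.02, so 1 + 0.07682·K_p = 50.
K_p = (50 − 1)/0.07682 = 638.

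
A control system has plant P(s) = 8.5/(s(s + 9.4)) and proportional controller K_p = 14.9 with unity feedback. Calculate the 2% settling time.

T_s ≈ 0.851 s

From 1 + K_pP(s) = 0: s² + 9.4s + 126.7 = 0 ⇒ ω_n = 11.25, ζ = 0.4176.
2% settling time T_s ≈ 4/(ζω_n) = 4/4.7 = 0.851 s.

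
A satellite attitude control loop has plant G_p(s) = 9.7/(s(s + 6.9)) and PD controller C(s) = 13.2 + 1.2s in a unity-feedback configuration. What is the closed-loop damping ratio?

ζ = 0.819

Forward path: (13.2 + 1.2s)·9.7/(s(s+6.9)). The closed-loop characteristic equation is s² + (6.9 + 9.7·1.2)s + 9.7·13.2 = 0.
That is s² + 18.54s + 128 = 0, so ω_n = 11.32 rad/s and ζ = 18.54/(2·11.32) = 0.8192.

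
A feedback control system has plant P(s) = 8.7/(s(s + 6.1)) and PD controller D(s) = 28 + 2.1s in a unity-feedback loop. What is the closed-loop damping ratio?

Forward path: (28 + 2.1s)·8.7/(s(s+6.1)). The closed-loop characteristic equation is s² + (6.1 + 8.7·2.1)s + 8.7·28 = 0.
That is s² + 24.37s + 243.6 = 0, so ω_n = 15.61 rad/s and ζ = 24.37/(2·15.61) = 0.7807.

ζ = 0.781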